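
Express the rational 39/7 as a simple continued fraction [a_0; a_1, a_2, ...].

[5; 1, 1, 3]

Run the Euclidean algorithm on 39 and 7; the successive quotients are the partial quotients a_0, a_1, ... (each step inverts the fractional part left over by the previous one):
  39 = 5*7 + 4, so a_0 = 5.
  7 = 1*4 + 3, so a_1 = 1.
  4 = 1*3 + 1, so a_2 = 1.
  3 = 3*1 + 0, so a_3 = 3.
The remainder reaches 0 after 4 divisions, so the expansion has 4 partial quotients, read off in order.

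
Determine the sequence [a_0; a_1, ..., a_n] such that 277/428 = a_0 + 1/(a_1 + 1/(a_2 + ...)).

[0; 1, 1, 1, 5, 25]

Run the Euclidean algorithm on 277 and 428; the successive quotients are the partial quotients a_0, a_1, ... (each step inverts the fractional part left over by the previous one):
  277 = 0*428 + 277, so a_0 = 0.
  428 = 1*277 + 151, so a_1 = 1.
  277 = 1*151 + 126, so a_2 = 1.
  151 = 1*126 + 25, so a_3 = 1.
  126 = 5*25 + 1, so a_4 = 5.
  25 = 25*1 + 0, so a_5 = 25.
The remainder reaches 0 after 6 divisions, so the expansion has 6 partial quotients, read off in order.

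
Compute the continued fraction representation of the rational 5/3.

Run the Euclidean algorithm on 5 and 3; the successive quotients are the partial quotients a_0, a_1, ... (each step inverts the fractional part left over by the previous one):
  5 = 1*3 + 2, so a_0 = 1.
  3 = 1*2 + 1, so a_1 = 1.
  2 = 2*1 + 0, so a_2 = 2.
The remainder reaches 0 after 3 divisions, so the expansion has 3 partial quotients, read off in order.

[1; 1, 2]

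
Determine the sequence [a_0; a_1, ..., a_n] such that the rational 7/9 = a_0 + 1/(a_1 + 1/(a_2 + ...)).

Run the Euclidean algorithm on 7 and 9; the successive quotients are the partial quotients a_0, a_1, ... (each step inverts the fractional part left over by the previous one):
  7 = 0*9 + 7, so a_0 = 0.
  9 = 1*7 + 2, so a_1 = 1.
  7 = 3*2 + 1, so a_2 = 3.
  2 = 2*1 + 0, so a_3 = 2.
The remainder reaches 0 after 4 divisions, so the expansion has 4 partial quotients, read off in order.

[0; 1, 3, 2]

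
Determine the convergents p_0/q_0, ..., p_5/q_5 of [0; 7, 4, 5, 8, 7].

Using the convergent recurrence p_i = a_i*p_{i-1} + p_{i-2}, q_i = a_i*q_{i-1} + q_{i-2} with p_{-2}=0, p_{-1}=1, q_{-2}=1, q_{-1}=0:
  i=0: a_0=0, p_0 = 0*1 + 0 = 0, q_0 = 0*0 + 1 = 1.
  i=1: a_1=7, p_1 = 7*0 + 1 = 1, q_1 = 7*1 + 0 = 7.
  i=2: a_2=4, p_2 = 4*1 + 0 = 4, q_2 = 4*7 + 1 = 29.
  i=3: a_3=5, p_3 = 5*4 + 1 = 21, q_3 = 5*29 + 7 = 152.
  i=4: a_4=8, p_4 = 8*21 + 4 = 172, q_4 = 8*152 + 29 = 1245.
  i=5: a_5=7, p_5 = 7*172 + 21 = 1225, q_5 = 7*1245 + 152 = 8867.

0/1, 1/7, 4/29, 21/152, 172/1245, 1225/8867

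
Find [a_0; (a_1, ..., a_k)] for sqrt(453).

[21; (3, 1, 1, 10, 14, 10, 1, 1, 3, 42)]

Write x_i = (sqrt(453) + m_i)/d_i with (m_0, d_0) = (0, 1). a_0 = floor(sqrt(453)) = 21, since 21^2 = 441 <= 453 < 484 = 22^2.
Iterate m_{i+1} = d_i*a_i - m_i, d_{i+1} = (453 - m_{i+1}^2)/d_i, a_{i+1} = floor((a_0 + m_{i+1})/d_{i+1}):
  m_1 = 1*21 - 0 = 21, d_1 = (453 - 21^2)/1 = 12/1 = 12, a_1 = floor((21 + 21)/12) = 3.
  m_2 = 12*3 - 21 = 15, d_2 = (453 - 15^2)/12 = 228/12 = 19, a_2 = floor((21 + 15)/19) = 1.
  m_3 = 19*1 - 15 = 4, d_3 = (453 - 4^2)/19 = 437/19 = 23, a_3 = floor((21 + 4)/23) = 1.
  m_4 = 23*1 - 4 = 19, d_4 = (453 - 19^2)/23 = 92/23 = 4, a_4 = floor((21 + 19)/4) = 10.
  m_5 = 4*10 - 19 = 21, d_5 = (453 - 21^2)/4 = 12/4 = 3, a_5 = floor((21 + 21)/3) = 14.
  m_6 = 3*14 - 21 = 21, d_6 = (453 - 21^2)/3 = 12/3 = 4, a_6 = floor((21 + 21)/4) = 10.
  m_7 = 4*10 - 21 = 19, d_7 = (453 - 19^2)/4 = 92/4 = 23, a_7 = floor((21 + 19)/23) = 1.
  m_8 = 23*1 - 19 = 4, d_8 = (453 - 4^2)/23 = 437/23 = 19, a_8 = floor((21 + 4)/19) = 1.
  m_9 = 19*1 - 4 = 15, d_9 = (453 - 15^2)/19 = 228/19 = 12, a_9 = floor((21 + 15)/12) = 3.
  m_10 = 12*3 - 15 = 21, d_10 = (453 - 21^2)/12 = 12/12 = 1, a_10 = floor((21 + 21)/1) = 42.
  m_11 = 1*42 - 21 = 21, d_11 = (453 - 21^2)/1 = 12/1 = 12: (m_11, d_11) = (m_1, d_1) = (21, 12), so from here the quotients repeat a_1, ..., a_10; the period length is 10.
Hence the expansion of sqrt(453) is a_0 = 21 followed by the repeating block 3, 1, 1, 10, 14, 10, 1, 1, 3, 42 (period 10).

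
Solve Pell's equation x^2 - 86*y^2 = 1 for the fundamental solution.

(x, y) = (10405, 1122)

First expand sqrt(86) as a continued fraction. With x_i = (sqrt(86) + m_i)/d_i and (m_0, d_0) = (0, 1): a_0 = floor(sqrt(86)) = 9, since 9^2 = 81 <= 86 < 100 = 10^2.
Iterate m_{i+1} = d_i*a_i - m_i, d_{i+1} = (86 - m_{i+1}^2)/d_i, a_{i+1} = floor((a_0 + m_{i+1})/d_{i+1}):
  m_1 = 1*9 - 0 = 9, d_1 = (86 - 9^2)/1 = 5/1 = 5, a_1 = floor((9 + 9)/5) = 3.
  m_2 = 5*3 - 9 = 6, d_2 = (86 - 6^2)/5 = 50/5 = 10, a_2 = floor((9 + 6)/10) = 1.
  m_3 = 10*1 - 6 = 4, d_3 = (86 - 4^2)/10 = 70/10 = 7, a_3 = floor((9 + 4)/7) = 1.
  m_4 = 7*1 - 4 = 3, d_4 = (86 - 3^2)/7 = 77/7 = 11, a_4 = floor((9 + 3)/11) = 1.
  m_5 = 11*1 - 3 = 8, d_5 = (86 - 8^2)/11 = 22/11 = 2, a_5 = floor((9 + 8)/2) = 8.
  m_6 = 2*8 - 8 = 8, d_6 = (86 - 8^2)/2 = 22/2 = 11, a_6 = floor((9 + 8)/11) = 1.
  m_7 = 11*1 - 8 = 3, d_7 = (86 - 3^2)/11 = 77/11 = 7, a_7 = floor((9 + 3)/7) = 1.
  m_8 = 7*1 - 3 = 4, d_8 = (86 - 4^2)/7 = 70/7 = 10, a_8 = floor((9 + 4)/10) = 1.
  m_9 = 10*1 - 4 = 6, d_9 = (86 - 6^2)/10 = 50/10 = 5, a_9 = floor((9 + 6)/5) = 3.
  m_10 = 5*3 - 6 = 9, d_10 = (86 - 9^2)/5 = 5/5 = 1, a_10 = floor((9 + 9)/1) = 18.
  m_11 = 1*18 - 9 = 9, d_11 = (86 - 9^2)/1 = 5/1 = 5: (m_11, d_11) = (m_1, d_1) = (9, 5), so from here the quotients repeat a_1, ..., a_10; the period length is 10.
So sqrt(86) = [9; (3, 1, 1, 1, 8, 1, 1, 1, 3, 18)] with period length k = 10.
k is even, so the fundamental solution of x^2 - 86y^2 = 1 is (p_{k-1}, q_{k-1}) = (p_9, q_9); compute convergents through index 9.
Convergents (p_i = a_i*p_{i-1} + p_{i-2}, q_i = a_i*q_{i-1} + q_{i-2} with p_{-2}=0, p_{-1}=1, q_{-2}=1, q_{-1}=0):
  i=0: a_0=9, p_0 = 9*1 + 0 = 9, q_0 = 9*0 + 1 = 1.
  i=1: a_1=3, p_1 = 3*9 + 1 = 28, q_1 = 3*1 + 0 = 3.
  i=2: a_2=1, p_2 = 1*28 + 9 = 37, q_2 = 1*3 + 1 = 4.
  i=3: a_3=1, p_3 = 1*37 + 28 = 65, q_3 = 1*4 + 3 = 7.
  i=4: a_4=1, p_4 = 1*65 + 37 = 102, q_4 = 1*7 + 4 = 11.
  i=5: a_5=8, p_5 = 8*102 + 65 = 881, q_5 = 8*11 + 7 = 95.
  i=6: a_6=1, p_6 = 1*881 + 102 = 983, q_6 = 1*95 + 11 = 106.
  i=7: a_7=1, p_7 = 1*983 + 881 = 1864, q_7 = 1*106 + 95 = 201.
  i=8: a_8=1, p_8 = 1*1864 + 983 = 2847, q_8 = 1*201 + 106 = 307.
  i=9: a_9=3, p_9 = 3*2847 + 1864 = 10405, q_9 = 3*307 + 201 = 1122.
Check: 10405^2 - 86*1122^2 = 108264025 - 108264024 = 1, so (x, y) = (10405, 1122) solves the equation, and by the theorem it is the least positive solution.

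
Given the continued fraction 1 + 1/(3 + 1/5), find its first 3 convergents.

1/1, 4/3, 21/16

Using the convergent recurrence p_i = a_i*p_{i-1} + p_{i-2}, q_i = a_i*q_{i-1} + q_{i-2} with p_{-2}=0, p_{-1}=1, q_{-2}=1, q_{-1}=0:
  i=0: a_0=1, p_0 = 1*1 + 0 = 1, q_0 = 1*0 + 1 = 1.
  i=1: a_1=3, p_1 = 3*1 + 1 = 4, q_1 = 3*1 + 0 = 3.
  i=2: a_2=5, p_2 = 5*4 + 1 = 21, q_2 = 5*3 + 1 = 16.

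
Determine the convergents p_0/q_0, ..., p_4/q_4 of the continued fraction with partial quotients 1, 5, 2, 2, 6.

Using the convergent recurrence p_i = a_i*p_{i-1} + p_{i-2}, q_i = a_i*q_{i-1} + q_{i-2} with p_{-2}=0, p_{-1}=1, q_{-2}=1, q_{-1}=0:
  i=0: a_0=1, p_0 = 1*1 + 0 = 1, q_0 = 1*0 + 1 = 1.
  i=1: a_1=5, p_1 = 5*1 + 1 = 6, q_1 = 5*1 + 0 = 5.
  i=2: a_2=2, p_2 = 2*6 + 1 = 13, q_2 = 2*5 + 1 = 11.
  i=3: a_3=2, p_3 = 2*13 + 6 = 32, q_3 = 2*11 + 5 = 27.
  i=4: a_4=6, p_4 = 6*32 + 13 = 205, q_4 = 6*27 + 11 = 173.

1/1, 6/5, 13/11, 32/27, 205/173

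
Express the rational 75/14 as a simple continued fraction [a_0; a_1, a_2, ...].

Run the Euclidean algorithm on 75 and 14; the successive quotients are the partial quotients a_0, a_1, ... (each step inverts the fractional part left over by the previous one):
  75 = 5*14 + 5, so a_0 = 5.
  14 = 2*5 + 4, so a_1 = 2.
  5 = 1*4 + 1, so a_2 = 1.
  4 = 4*1 + 0, so a_3 = 4.
The remainder reaches 0 after 4 divisions, so the expansion has 4 partial quotients, read off in order.

[5; 2, 1, 4]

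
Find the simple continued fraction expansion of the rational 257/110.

[2; 2, 1, 36]

Run the Euclidean algorithm on 257 and 110; the successive quotients are the partial quotients a_0, a_1, ... (each step inverts the fractional part left over by the previous one):
  257 = 2*110 + 37, so a_0 = 2.
  110 = 2*37 + 36, so a_1 = 2.
  37 = 1*36 + 1, so a_2 = 1.
  36 = 36*1 + 0, so a_3 = 36.
The remainder reaches 0 after 4 divisions, so the expansion has 4 partial quotients, read off in order.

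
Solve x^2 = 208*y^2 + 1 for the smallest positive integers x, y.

(x, y) = (649, 45)

First expand sqrt(208) as a continued fraction. With x_i = (sqrt(208) + m_i)/d_i and (m_0, d_0) = (0, 1): a_0 = floor(sqrt(208)) = 14, since 14^2 = 196 <= 208 < 225 = 15^2.
Iterate m_{i+1} = d_i*a_i - m_i, d_{i+1} = (208 - m_{i+1}^2)/d_i, a_{i+1} = floor((a_0 + m_{i+1})/d_{i+1}):
  m_1 = 1*14 - 0 = 14, d_1 = (208 - 14^2)/1 = 12/1 = 12, a_1 = floor((14 + 14)/12) = 2.
  m_2 = 12*2 - 14 = 10, d_2 = (208 - 10^2)/12 = 108/12 = 9, a_2 = floor((14 + 10)/9) = 2.
  m_3 = 9*2 - 10 = 8, d_3 = (208 - 8^2)/9 = 144/9 = 16, a_3 = floor((14 + 8)/16) = 1.
  m_4 = 16*1 - 8 = 8, d_4 = (208 - 8^2)/16 = 144/16 = 9, a_4 = floor((14 + 8)/9) = 2.
  m_5 = 9*2 - 8 = 10, d_5 = (208 - 10^2)/9 = 108/9 = 12, a_5 = floor((14 + 10)/12) = 2.
  m_6 = 12*2 - 10 = 14, d_6 = (208 - 14^2)/12 = 12/12 = 1, a_6 = floor((14 + 14)/1) = 28.
  m_7 = 1*28 - 14 = 14, d_7 = (208 - 14^2)/1 = 12/1 = 12: (m_7, d_7) = (m_1, d_1) = (14, 12), so from here the quotients repeat a_1, ..., a_6; the period length is 6.
So sqrt(208) = [14; (2, 2, 1, 2, 2, 28)] with period length k = 6.
k is even, so the fundamental solution of x^2 - 208y^2 = 1 is (p_{k-1}, q_{k-1}) = (p_5, q_5); compute convergents through index 5.
Convergents (p_i = a_i*p_{i-1} + p_{i-2}, q_i = a_i*q_{i-1} + q_{i-2} with p_{-2}=0, p_{-1}=1, q_{-2}=1, q_{-1}=0):
  i=0: a_0=14, p_0 = 14*1 + 0 = 14, q_0 = 14*0 + 1 = 1.
  i=1: a_1=2, p_1 = 2*14 + 1 = 29, q_1 = 2*1 + 0 = 2.
  i=2: a_2=2, p_2 = 2*29 + 14 = 72, q_2 = 2*2 + 1 = 5.
  i=3: a_3=1, p_3 = 1*72 + 29 = 101, q_3 = 1*5 + 2 = 7.
  i=4: a_4=2, p_4 = 2*101 + 72 = 274, q_4 = 2*7 + 5 = 19.
  i=5: a_5=2, p_5 = 2*274 + 101 = 649, q_5 = 2*19 + 7 = 45.
Check: 649^2 - 208*45^2 = 421201 - 421200 = 1, so (x, y) = (649, 45) solves the equation, and by the theorem it is the least positive solution.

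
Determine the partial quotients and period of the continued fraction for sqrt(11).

[3; (3, 6)]

Write x_i = (sqrt(11) + m_i)/d_i with (m_0, d_0) = (0, 1). a_0 = floor(sqrt(11)) = 3, since 3^2 = 9 <= 11 < 16 = 4^2.
Iterate m_{i+1} = d_i*a_i - m_i, d_{i+1} = (11 - m_{i+1}^2)/d_i, a_{i+1} = floor((a_0 + m_{i+1})/d_{i+1}):
  m_1 = 1*3 - 0 = 3, d_1 = (11 - 3^2)/1 = 2/1 = 2, a_1 = floor((3 + 3)/2) = 3.
  m_2 = 2*3 - 3 = 3, d_2 = (11 - 3^2)/2 = 2/2 = 1, a_2 = floor((3 + 3)/1) = 6.
  m_3 = 1*6 - 3 = 3, d_3 = (11 - 3^2)/1 = 2/1 = 2: (m_3, d_3) = (m_1, d_1) = (3, 2), so from here the quotients repeat a_1, a_2; the period length is 2.
Hence the expansion of sqrt(11) is a_0 = 3 followed by the repeating block 3, 6 (period 2).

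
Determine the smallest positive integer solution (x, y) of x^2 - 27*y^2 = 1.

(x, y) = (26, 5)

First expand sqrt(27) as a continued fraction. With x_i = (sqrt(27) + m_i)/d_i and (m_0, d_0) = (0, 1): a_0 = floor(sqrt(27)) = 5, since 5^2 = 25 <= 27 < 36 = 6^2.
Iterate m_{i+1} = d_i*a_i - m_i, d_{i+1} = (27 - m_{i+1}^2)/d_i, a_{i+1} = floor((a_0 + m_{i+1})/d_{i+1}):
  m_1 = 1*5 - 0 = 5, d_1 = (27 - 5^2)/1 = 2/1 = 2, a_1 = floor((5 + 5)/2) = 5.
  m_2 = 2*5 - 5 = 5, d_2 = (27 - 5^2)/2 = 2/2 = 1, a_2 = floor((5 + 5)/1) = 10.
  m_3 = 1*10 - 5 = 5, d_3 = (27 - 5^2)/1 = 2/1 = 2: (m_3, d_3) = (m_1, d_1) = (5, 2), so from here the quotients repeat a_1, a_2; the period length is 2.
So sqrt(27) = [5; (5, 10)] with period length k = 2.
k is even, so the fundamental solution of x^2 - 27y^2 = 1 is (p_{k-1}, q_{k-1}) = (p_1, q_1); compute convergents through index 1.
Convergents (p_i = a_i*p_{i-1} + p_{i-2}, q_i = a_i*q_{i-1} + q_{i-2} with p_{-2}=0, p_{-1}=1, q_{-2}=1, q_{-1}=0):
  i=0: a_0=5, p_0 = 5*1 + 0 = 5, q_0 = 5*0 + 1 = 1.
  i=1: a_1=5, p_1 = 5*5 + 1 = 26, q_1 = 5*1 + 0 = 5.
Check: 26^2 - 27*5^2 = 676 - 675 = 1, so (x, y) = (26, 5) solves the equation, and by the theorem it is the least positive solution.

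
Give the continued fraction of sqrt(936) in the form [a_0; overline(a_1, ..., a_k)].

Write x_i = (sqrt(936) + m_i)/d_i with (m_0, d_0) = (0, 1). a_0 = floor(sqrt(936)) = 30, since 30^2 = 900 <= 936 < 961 = 31^2.
Iterate m_{i+1} = d_i*a_i - m_i, d_{i+1} = (936 - m_{i+1}^2)/d_i, a_{i+1} = floor((a_0 + m_{i+1})/d_{i+1}):
  m_1 = 1*30 - 0 = 30, d_1 = (936 - 30^2)/1 = 36/1 = 36, a_1 = floor((30 + 30)/36) = 1.
  m_2 = 36*1 - 30 = 6, d_2 = (936 - 6^2)/36 = 900/36 = 25, a_2 = floor((30 + 6)/25) = 1.
  m_3 = 25*1 - 6 = 19, d_3 = (936 - 19^2)/25 = 575/25 = 23, a_3 = floor((30 + 19)/23) = 2.
  m_4 = 23*2 - 19 = 27, d_4 = (936 - 27^2)/23 = 207/23 = 9, a_4 = floor((30 + 27)/9) = 6.
  m_5 = 9*6 - 27 = 27, d_5 = (936 - 27^2)/9 = 207/9 = 23, a_5 = floor((30 + 27)/23) = 2.
  m_6 = 23*2 - 27 = 19, d_6 = (936 - 19^2)/23 = 575/23 = 25, a_6 = floor((30 + 19)/25) = 1.
  m_7 = 25*1 - 19 = 6, d_7 = (936 - 6^2)/25 = 900/25 = 36, a_7 = floor((30 + 6)/36) = 1.
  m_8 = 36*1 - 6 = 30, d_8 = (936 - 30^2)/36 = 36/36 = 1, a_8 = floor((30 + 30)/1) = 60.
  m_9 = 1*60 - 30 = 30, d_9 = (936 - 30^2)/1 = 36/1 = 36: (m_9, d_9) = (m_1, d_1) = (30, 36), so from here the quotients repeat a_1, ..., a_8; the period length is 8.
Hence the expansion of sqrt(936) is a_0 = 30 followed by the repeating block 1, 1, 2, 6, 2, 1, 1, 60 (period 8).

[30; overline(1, 1, 2, 6, 2, 1, 1, 60)]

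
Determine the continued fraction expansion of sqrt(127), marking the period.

Write x_i = (sqrt(127) + m_i)/d_i with (m_0, d_0) = (0, 1). a_0 = floor(sqrt(127)) = 11, since 11^2 = 121 <= 127 < 144 = 12^2.
Iterate m_{i+1} = d_i*a_i - m_i, d_{i+1} = (127 - m_{i+1}^2)/d_i, a_{i+1} = floor((a_0 + m_{i+1})/d_{i+1}):
  m_1 = 1*11 - 0 = 11, d_1 = (127 - 11^2)/1 = 6/1 = 6, a_1 = floor((11 + 11)/6) = 3.
  m_2 = 6*3 - 11 = 7, d_2 = (127 - 7^2)/6 = 78/6 = 13, a_2 = floor((11 + 7)/13) = 1.
  m_3 = 13*1 - 7 = 6, d_3 = (127 - 6^2)/13 = 91/13 = 7, a_3 = floor((11 + 6)/7) = 2.
  m_4 = 7*2 - 6 = 8, d_4 = (127 - 8^2)/7 = 63/7 = 9, a_4 = floor((11 + 8)/9) = 2.
  m_5 = 9*2 - 8 = 10, d_5 = (127 - 10^2)/9 = 27/9 = 3, a_5 = floor((11 + 10)/3) = 7.
  m_6 = 3*7 - 10 = 11, d_6 = (127 - 11^2)/3 = 6/3 = 2, a_6 = floor((11 + 11)/2) = 11.
  m_7 = 2*11 - 11 = 11, d_7 = (127 - 11^2)/2 = 6/2 = 3, a_7 = floor((11 + 11)/3) = 7.
  m_8 = 3*7 - 11 = 10, d_8 = (127 - 10^2)/3 = 27/3 = 9, a_8 = floor((11 + 10)/9) = 2.
  m_9 = 9*2 - 10 = 8, d_9 = (127 - 8^2)/9 = 63/9 = 7, a_9 = floor((11 + 8)/7) = 2.
  m_10 = 7*2 - 8 = 6, d_10 = (127 - 6^2)/7 = 91/7 = 13, a_10 = floor((11 + 6)/13) = 1.
  m_11 = 13*1 - 6 = 7, d_11 = (127 - 7^2)/13 = 78/13 = 6, a_11 = floor((11 + 7)/6) = 3.
  m_12 = 6*3 - 7 = 11, d_12 = (127 - 11^2)/6 = 6/6 = 1, a_12 = floor((11 + 11)/1) = 22.
  m_13 = 1*22 - 11 = 11, d_13 = (127 - 11^2)/1 = 6/1 = 6: (m_13, d_13) = (m_1, d_1) = (11, 6), so from here the quotients repeat a_1, ..., a_12; the period length is 12.
Hence the expansion of sqrt(127) is a_0 = 11 followed by the repeating block 3, 1, 2, 2, 7, 11, 7, 2, 2, 1, 3, 22 (period 12).

[11; (3, 1, 2, 2, 7, 11, 7, 2, 2, 1, 3, 22)]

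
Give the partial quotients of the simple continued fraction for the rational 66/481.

Run the Euclidean algorithm on 66 and 481; the successive quotients are the partial quotients a_0, a_1, ... (each step inverts the fractional part left over by the previous one):
  66 = 0*481 + 66, so a_0 = 0.
  481 = 7*66 + 19, so a_1 = 7.
  66 = 3*19 + 9, so a_2 = 3.
  19 = 2*9 + 1, so a_3 = 2.
  9 = 9*1 + 0, so a_4 = 9.
The remainder reaches 0 after 5 divisions, so the expansion has 5 partial quotients, read off in order.

[0; 7, 3, 2, 9]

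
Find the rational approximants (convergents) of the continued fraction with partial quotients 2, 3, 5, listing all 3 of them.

Using the convergent recurrence p_i = a_i*p_{i-1} + p_{i-2}, q_i = a_i*q_{i-1} + q_{i-2} with p_{-2}=0, p_{-1}=1, q_{-2}=1, q_{-1}=0:
  i=0: a_0=2, p_0 = 2*1 + 0 = 2, q_0 = 2*0 + 1 = 1.
  i=1: a_1=3, p_1 = 3*2 + 1 = 7, q_1 = 3*1 + 0 = 3.
  i=2: a_2=5, p_2 = 5*7 + 2 = 37, q_2 = 5*3 + 1 = 16.

2/1, 7/3, 37/16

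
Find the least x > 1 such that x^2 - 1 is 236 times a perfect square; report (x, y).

(x, y) = (561799, 36570)

First expand sqrt(236) as a continued fraction. With x_i = (sqrt(236) + m_i)/d_i and (m_0, d_0) = (0, 1): a_0 = floor(sqrt(236)) = 15, since 15^2 = 225 <= 236 < 256 = 16^2.
Iterate m_{i+1} = d_i*a_i - m_i, d_{i+1} = (236 - m_{i+1}^2)/d_i, a_{i+1} = floor((a_0 + m_{i+1})/d_{i+1}):
  m_1 = 1*15 - 0 = 15, d_1 = (236 - 15^2)/1 = 11/1 = 11, a_1 = floor((15 + 15)/11) = 2.
  m_2 = 11*2 - 15 = 7, d_2 = (236 - 7^2)/11 = 187/11 = 17, a_2 = floor((15 + 7)/17) = 1.
  m_3 = 17*1 - 7 = 10, d_3 = (236 - 10^2)/17 = 136/17 = 8, a_3 = floor((15 + 10)/8) = 3.
  m_4 = 8*3 - 10 = 14, d_4 = (236 - 14^2)/8 = 40/8 = 5, a_4 = floor((15 + 14)/5) = 5.
  m_5 = 5*5 - 14 = 11, d_5 = (236 - 11^2)/5 = 115/5 = 23, a_5 = floor((15 + 11)/23) = 1.
  m_6 = 23*1 - 11 = 12, d_6 = (236 - 12^2)/23 = 92/23 = 4, a_6 = floor((15 + 12)/4) = 6.
  m_7 = 4*6 - 12 = 12, d_7 = (236 - 12^2)/4 = 92/4 = 23, a_7 = floor((15 + 12)/23) = 1.
  m_8 = 23*1 - 12 = 11, d_8 = (236 - 11^2)/23 = 115/23 = 5, a_8 = floor((15 + 11)/5) = 5.
  m_9 = 5*5 - 11 = 14, d_9 = (236 - 14^2)/5 = 40/5 = 8, a_9 = floor((15 + 14)/8) = 3.
  m_10 = 8*3 - 14 = 10, d_10 = (236 - 10^2)/8 = 136/8 = 17, a_10 = floor((15 + 10)/17) = 1.
  m_11 = 17*1 - 10 = 7, d_11 = (236 - 7^2)/17 = 187/17 = 11, a_11 = floor((15 + 7)/11) = 2.
  m_12 = 11*2 - 7 = 15, d_12 = (236 - 15^2)/11 = 11/11 = 1, a_12 = floor((15 + 15)/1) = 30.
  m_13 = 1*30 - 15 = 15, d_13 = (236 - 15^2)/1 = 11/1 = 11: (m_13, d_13) = (m_1, d_1) = (15, 11), so from here the quotients repeat a_1, ..., a_12; the period length is 12.
So sqrt(236) = [15; (2, 1, 3, 5, 1, 6, 1, 5, 3, 1, 2, 30)] with period length k = 12.
k is even, so the fundamental solution of x^2 - 236y^2 = 1 is (p_{k-1}, q_{k-1}) = (p_11, q_11); compute convergents through index 11.
Convergents (p_i = a_i*p_{i-1} + p_{i-2}, q_i = a_i*q_{i-1} + q_{i-2} with p_{-2}=0, p_{-1}=1, q_{-2}=1, q_{-1}=0):
  i=0: a_0=15, p_0 = 15*1 + 0 = 15, q_0 = 15*0 + 1 = 1.
  i=1: a_1=2, p_1 = 2*15 + 1 = 31, q_1 = 2*1 + 0 = 2.
  i=2: a_2=1, p_2 = 1*31 + 15 = 46, q_2 = 1*2 + 1 = 3.
  i=3: a_3=3, p_3 = 3*46 + 31 = 169, q_3 = 3*3 + 2 = 11.
  i=4: a_4=5, p_4 = 5*169 + 46 = 891, q_4 = 5*11 + 3 = 58.
  i=5: a_5=1, p_5 = 1*891 + 169 = 1060, q_5 = 1*58 + 11 = 69.
  i=6: a_6=6, p_6 = 6*1060 + 891 = 7251, q_6 = 6*69 + 58 = 472.
  i=7: a_7=1, p_7 = 1*7251 + 1060 = 8311, q_7 = 1*472 + 69 = 541.
  i=8: a_8=5, p_8 = 5*8311 + 7251 = 48806, q_8 = 5*541 + 472 = 3177.
  i=9: a_9=3, p_9 = 3*48806 + 8311 = 154729, q_9 = 3*3177 + 541 = 10072.
  i=10: a_10=1, p_10 = 1*154729 + 48806 = 203535, q_10 = 1*10072 + 3177 = 13249.
  i=11: a_11=2, p_11 = 2*203535 + 154729 = 561799, q_11 = 2*13249 + 10072 = 36570.
Check: 561799^2 - 236*36570^2 = 315618116401 - 315618116400 = 1, so (x, y) = (561799, 36570) solves the equation, and by the theorem it is the least positive solution.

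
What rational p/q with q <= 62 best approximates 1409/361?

Expand x = 1409/361 as a continued fraction with the Euclidean algorithm:
  1409 = 3*361 + 326, so a_0 = 3.
  361 = 1*326 + 35, so a_1 = 1.
  326 = 9*35 + 11, so a_2 = 9.
  35 = 3*11 + 2, so a_3 = 3.
  11 = 5*2 + 1, so a_4 = 5.
  2 = 2*1 + 0, so a_5 = 2.
so x = [3; 1, 9, 3, 5, 2].
Convergents (p_i = a_i*p_{i-1} + p_{i-2}, q_i = a_i*q_{i-1} + q_{i-2} with p_{-2}=0, p_{-1}=1, q_{-2}=1, q_{-1}=0), until the denominator exceeds 62:
  i=0: a_0=3, p_0 = 3*1 + 0 = 3, q_0 = 3*0 + 1 = 1.
  i=1: a_1=1, p_1 = 1*3 + 1 = 4, q_1 = 1*1 + 0 = 1.
  i=2: a_2=9, p_2 = 9*4 + 3 = 39, q_2 = 9*1 + 1 = 10.
  i=3: a_3=3, p_3 = 3*39 + 4 = 121, q_3 = 3*10 + 1 = 31.
  i=4: a_4=5, p_4 = 5*121 + 39 = 644, q_4 = 5*31 + 10 = 165.
q_4 = 165 > 62, so the last convergent with denominator <= 62 is p_3/q_3 = 121/31.
The closest fraction with denominator <= 62 is either p_3/q_3 or the intermediate fraction (k*p_3 + p_2)/(k*q_3 + q_2) with the largest k >= 1 whose denominator stays <= 62; these approach x as k grows, and every other convergent or intermediate fraction in range is farther away.
Largest k: floor((62 - q_2)/q_3) = floor((62 - 10)/31) = 1.
That gives (1*121 + 39)/(1*31 + 10) = 160/41.
Compare the errors: |x - 121/31| = |1409*31 - 121*361|/(361*31) = 2/11191, and |x - 160/41| = |1409*41 - 160*361|/(361*41) = 9/14801.
Cross-multiplying, 2*14801 = 29602 < 100719 = 9*11191, so 2/11191 is smaller: the convergent 121/31 is closer to x than 160/41.

121/31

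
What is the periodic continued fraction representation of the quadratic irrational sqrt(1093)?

[33; (16, 1, 1, 16, 66)]

Write x_i = (sqrt(1093) + m_i)/d_i with (m_0, d_0) = (0, 1). a_0 = floor(sqrt(1093)) = 33, since 33^2 = 1089 <= 1093 < 1156 = 34^2.
Iterate m_{i+1} = d_i*a_i - m_i, d_{i+1} = (1093 - m_{i+1}^2)/d_i, a_{i+1} = floor((a_0 + m_{i+1})/d_{i+1}):
  m_1 = 1*33 - 0 = 33, d_1 = (1093 - 33^2)/1 = 4/1 = 4, a_1 = floor((33 + 33)/4) = 16.
  m_2 = 4*16 - 33 = 31, d_2 = (1093 - 31^2)/4 = 132/4 = 33, a_2 = floor((33 + 31)/33) = 1.
  m_3 = 33*1 - 31 = 2, d_3 = (1093 - 2^2)/33 = 1089/33 = 33, a_3 = floor((33 + 2)/33) = 1.
  m_4 = 33*1 - 2 = 31, d_4 = (1093 - 31^2)/33 = 132/33 = 4, a_4 = floor((33 + 31)/4) = 16.
  m_5 = 4*16 - 31 = 33, d_5 = (1093 - 33^2)/4 = 4/4 = 1, a_5 = floor((33 + 33)/1) = 66.
  m_6 = 1*66 - 33 = 33, d_6 = (1093 - 33^2)/1 = 4/1 = 4: (m_6, d_6) = (m_1, d_1) = (33, 4), so from here the quotients repeat a_1, ..., a_5; the period length is 5.
Hence the expansion of sqrt(1093) is a_0 = 33 followed by the repeating block 16, 1, 1, 16, 66 (period 5).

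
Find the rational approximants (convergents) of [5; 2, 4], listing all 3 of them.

5/1, 11/2, 49/9

Using the convergent recurrence p_i = a_i*p_{i-1} + p_{i-2}, q_i = a_i*q_{i-1} + q_{i-2} with p_{-2}=0, p_{-1}=1, q_{-2}=1, q_{-1}=0:
  i=0: a_0=5, p_0 = 5*1 + 0 = 5, q_0 = 5*0 + 1 = 1.
  i=1: a_1=2, p_1 = 2*5 + 1 = 11, q_1 = 2*1 + 0 = 2.
  i=2: a_2=4, p_2 = 4*11 + 5 = 49, q_2 = 4*2 + 1 = 9.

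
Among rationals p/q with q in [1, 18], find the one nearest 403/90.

Expand x = 403/90 as a continued fraction with the Euclidean algorithm:
  403 = 4*90 + 43, so a_0 = 4.
  90 = 2*43 + 4, so a_1 = 2.
  43 = 10*4 + 3, so a_2 = 10.
  4 = 1*3 + 1, so a_3 = 1.
  3 = 3*1 + 0, so a_4 = 3.
so x = [4; 2, 10, 1, 3].
Convergents (p_i = a_i*p_{i-1} + p_{i-2}, q_i = a_i*q_{i-1} + q_{i-2} with p_{-2}=0, p_{-1}=1, q_{-2}=1, q_{-1}=0), until the denominator exceeds 18:
  i=0: a_0=4, p_0 = 4*1 + 0 = 4, q_0 = 4*0 + 1 = 1.
  i=1: a_1=2, p_1 = 2*4 + 1 = 9, q_1 = 2*1 + 0 = 2.
  i=2: a_2=10, p_2 = 10*9 + 4 = 94, q_2 = 10*2 + 1 = 21.
q_2 = 21 > 18, so the last convergent with denominator <= 18 is p_1/q_1 = 9/2.
The closest fraction with denominator <= 18 is either p_1/q_1 or the intermediate fraction (k*p_1 + p_0)/(k*q_1 + q_0) with the largest k >= 1 whose denominator stays <= 18; these approach x as k grows, and every other convergent or intermediate fraction in range is farther away.
Largest k: floor((18 - q_0)/q_1) = floor((18 - 1)/2) = 8.
That gives (8*9 + 4)/(8*2 + 1) = 76/17.
Compare the errors: |x - 9/2| = |403*2 - 9*90|/(90*2) = 4/180, and |x - 76/17| = |403*17 - 76*90|/(90*17) = 11/1530.
Cross-multiplying, 11*180 = 1980 < 6120 = 4*1530, so 11/1530 is smaller: the intermediate fraction 76/17 is closer to x than 9/2.

76/17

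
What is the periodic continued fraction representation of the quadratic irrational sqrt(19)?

[4; (2, 1, 3, 1, 2, 8)]

Write x_i = (sqrt(19) + m_i)/d_i with (m_0, d_0) = (0, 1). a_0 = floor(sqrt(19)) = 4, since 4^2 = 16 <= 19 < 25 = 5^2.
Iterate m_{i+1} = d_i*a_i - m_i, d_{i+1} = (19 - m_{i+1}^2)/d_i, a_{i+1} = floor((a_0 + m_{i+1})/d_{i+1}):
  m_1 = 1*4 - 0 = 4, d_1 = (19 - 4^2)/1 = 3/1 = 3, a_1 = floor((4 + 4)/3) = 2.
  m_2 = 3*2 - 4 = 2, d_2 = (19 - 2^2)/3 = 15/3 = 5, a_2 = floor((4 + 2)/5) = 1.
  m_3 = 5*1 - 2 = 3, d_3 = (19 - 3^2)/5 = 10/5 = 2, a_3 = floor((4 + 3)/2) = 3.
  m_4 = 2*3 - 3 = 3, d_4 = (19 - 3^2)/2 = 10/2 = 5, a_4 = floor((4 + 3)/5) = 1.
  m_5 = 5*1 - 3 = 2, d_5 = (19 - 2^2)/5 = 15/5 = 3, a_5 = floor((4 + 2)/3) = 2.
  m_6 = 3*2 - 2 = 4, d_6 = (19 - 4^2)/3 = 3/3 = 1, a_6 = floor((4 + 4)/1) = 8.
  m_7 = 1*8 - 4 = 4, d_7 = (19 - 4^2)/1 = 3/1 = 3: (m_7, d_7) = (m_1, d_1) = (4, 3), so from here the quotients repeat a_1, ..., a_6; the period length is 6.
Hence the expansion of sqrt(19) is a_0 = 4 followed by the repeating block 2, 1, 3, 1, 2, 8 (period 6).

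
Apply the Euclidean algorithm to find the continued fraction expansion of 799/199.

[4; 66, 3]

Run the Euclidean algorithm on 799 and 199; the successive quotients are the partial quotients a_0, a_1, ... (each step inverts the fractional part left over by the previous one):
  799 = 4*199 + 3, so a_0 = 4.
  199 = 66*3 + 1, so a_1 = 66.
  3 = 3*1 + 0, so a_2 = 3.
The remainder reaches 0 after 3 divisions, so the expansion has 3 partial quotients, read off in order.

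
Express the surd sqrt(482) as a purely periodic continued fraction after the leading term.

Write x_i = (sqrt(482) + m_i)/d_i with (m_0, d_0) = (0, 1). a_0 = floor(sqrt(482)) = 21, since 21^2 = 441 <= 482 < 484 = 22^2.
Iterate m_{i+1} = d_i*a_i - m_i, d_{i+1} = (482 - m_{i+1}^2)/d_i, a_{i+1} = floor((a_0 + m_{i+1})/d_{i+1}):
  m_1 = 1*21 - 0 = 21, d_1 = (482 - 21^2)/1 = 41/1 = 41, a_1 = floor((21 + 21)/41) = 1.
  m_2 = 41*1 - 21 = 20, d_2 = (482 - 20^2)/41 = 82/41 = 2, a_2 = floor((21 + 20)/2) = 20.
  m_3 = 2*20 - 20 = 20, d_3 = (482 - 20^2)/2 = 82/2 = 41, a_3 = floor((21 + 20)/41) = 1.
  m_4 = 41*1 - 20 = 21, d_4 = (482 - 21^2)/41 = 41/41 = 1, a_4 = floor((21 + 21)/1) = 42.
  m_5 = 1*42 - 21 = 21, d_5 = (482 - 21^2)/1 = 41/1 = 41: (m_5, d_5) = (m_1, d_1) = (21, 41), so from here the quotients repeat a_1, ..., a_4; the period length is 4.
Hence the expansion of sqrt(482) is a_0 = 21 followed by the repeating block 1, 20, 1, 42 (period 4).

[21; (1, 20, 1, 42)]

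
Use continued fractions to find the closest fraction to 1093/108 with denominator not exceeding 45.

253/25

Expand x = 1093/108 as a continued fraction with the Euclidean algorithm:
  1093 = 10*108 + 13, so a_0 = 10.
  108 = 8*13 + 4, so a_1 = 8.
  13 = 3*4 + 1, so a_2 = 3.
  4 = 4*1 + 0, so a_3 = 4.
so x = [10; 8, 3, 4].
Convergents (p_i = a_i*p_{i-1} + p_{i-2}, q_i = a_i*q_{i-1} + q_{i-2} with p_{-2}=0, p_{-1}=1, q_{-2}=1, q_{-1}=0), until the denominator exceeds 45:
  i=0: a_0=10, p_0 = 10*1 + 0 = 10, q_0 = 10*0 + 1 = 1.
  i=1: a_1=8, p_1 = 8*10 + 1 = 81, q_1 = 8*1 + 0 = 8.
  i=2: a_2=3, p_2 = 3*81 + 10 = 253, q_2 = 3*8 + 1 = 25.
  i=3: a_3=4, p_3 = 4*253 + 81 = 1093, q_3 = 4*25 + 8 = 108.
q_3 = 108 > 45, so the last convergent with denominator <= 45 is p_2/q_2 = 253/25.
The closest fraction with denominator <= 45 is either p_2/q_2 or the intermediate fraction (k*p_2 + p_1)/(k*q_2 + q_1) with the largest k >= 1 whose denominator stays <= 45; these approach x as k grows, and every other convergent or intermediate fraction in range is farther away.
Largest k: floor((45 - q_1)/q_2) = floor((45 - 8)/25) = 1.
That gives (1*253 + 81)/(1*25 + 8) = 334/33.
Compare the errors: |x - 253/25| = |1093*25 - 253*108|/(108*25) = 1/2700, and |x - 334/33| = |1093*33 - 334*108|/(108*33) = 3/3564.
Cross-multiplying, 1*3564 = 3564 < 8100 = 3*2700, so 1/2700 is smaller: the convergent 253/25 is closer to x than 334/33.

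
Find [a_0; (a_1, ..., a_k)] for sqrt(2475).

[49; (1, 2, 1, 98)]

Write x_i = (sqrt(2475) + m_i)/d_i with (m_0, d_0) = (0, 1). a_0 = floor(sqrt(2475)) = 49, since 49^2 = 2401 <= 2475 < 2500 = 50^2.
Iterate m_{i+1} = d_i*a_i - m_i, d_{i+1} = (2475 - m_{i+1}^2)/d_i, a_{i+1} = floor((a_0 + m_{i+1})/d_{i+1}):
  m_1 = 1*49 - 0 = 49, d_1 = (2475 - 49^2)/1 = 74/1 = 74, a_1 = floor((49 + 49)/74) = 1.
  m_2 = 74*1 - 49 = 25, d_2 = (2475 - 25^2)/74 = 1850/74 = 25, a_2 = floor((49 + 25)/25) = 2.
  m_3 = 25*2 - 25 = 25, d_3 = (2475 - 25^2)/25 = 1850/25 = 74, a_3 = floor((49 + 25)/74) = 1.
  m_4 = 74*1 - 25 = 49, d_4 = (2475 - 49^2)/74 = 74/74 = 1, a_4 = floor((49 + 49)/1) = 98.
  m_5 = 1*98 - 49 = 49, d_5 = (2475 - 49^2)/1 = 74/1 = 74: (m_5, d_5) = (m_1, d_1) = (49, 74), so from here the quotients repeat a_1, ..., a_4; the period length is 4.
Hence the expansion of sqrt(2475) is a_0 = 49 followed by the repeating block 1, 2, 1, 98 (period 4).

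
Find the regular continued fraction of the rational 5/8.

[0; 1, 1, 1, 2]

Run the Euclidean algorithm on 5 and 8; the successive quotients are the partial quotients a_0, a_1, ... (each step inverts the fractional part left over by the previous one):
  5 = 0*8 + 5, so a_0 = 0.
  8 = 1*5 + 3, so a_1 = 1.
  5 = 1*3 + 2, so a_2 = 1.
  3 = 1*2 + 1, so a_3 = 1.
  2 = 2*1 + 0, so a_4 = 2.
The remainder reaches 0 after 5 divisions, so the expansion has 5 partial quotients, read off in order.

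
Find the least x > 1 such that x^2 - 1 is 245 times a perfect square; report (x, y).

First expand sqrt(245) as a continued fraction. With x_i = (sqrt(245) + m_i)/d_i and (m_0, d_0) = (0, 1): a_0 = floor(sqrt(245)) = 15, since 15^2 = 225 <= 245 < 256 = 16^2.
Iterate m_{i+1} = d_i*a_i - m_i, d_{i+1} = (245 - m_{i+1}^2)/d_i, a_{i+1} = floor((a_0 + m_{i+1})/d_{i+1}):
  m_1 = 1*15 - 0 = 15, d_1 = (245 - 15^2)/1 = 20/1 = 20, a_1 = floor((15 + 15)/20) = 1.
  m_2 = 20*1 - 15 = 5, d_2 = (245 - 5^2)/20 = 220/20 = 11, a_2 = floor((15 + 5)/11) = 1.
  m_3 = 11*1 - 5 = 6, d_3 = (245 - 6^2)/11 = 209/11 = 19, a_3 = floor((15 + 6)/19) = 1.
  m_4 = 19*1 - 6 = 13, d_4 = (245 - 13^2)/19 = 76/19 = 4, a_4 = floor((15 + 13)/4) = 7.
  m_5 = 4*7 - 13 = 15, d_5 = (245 - 15^2)/4 = 20/4 = 5, a_5 = floor((15 + 15)/5) = 6.
  m_6 = 5*6 - 15 = 15, d_6 = (245 - 15^2)/5 = 20/5 = 4, a_6 = floor((15 + 15)/4) = 7.
  m_7 = 4*7 - 15 = 13, d_7 = (245 - 13^2)/4 = 76/4 = 19, a_7 = floor((15 + 13)/19) = 1.
  m_8 = 19*1 - 13 = 6, d_8 = (245 - 6^2)/19 = 209/19 = 11, a_8 = floor((15 + 6)/11) = 1.
  m_9 = 11*1 - 6 = 5, d_9 = (245 - 5^2)/11 = 220/11 = 20, a_9 = floor((15 + 5)/20) = 1.
  m_10 = 20*1 - 5 = 15, d_10 = (245 - 15^2)/20 = 20/20 = 1, a_10 = floor((15 + 15)/1) = 30.
  m_11 = 1*30 - 15 = 15, d_11 = (245 - 15^2)/1 = 20/1 = 20: (m_11, d_11) = (m_1, d_1) = (15, 20), so from here the quotients repeat a_1, ..., a_10; the period length is 10.
So sqrt(245) = [15; (1, 1, 1, 7, 6, 7, 1, 1, 1, 30)] with period length k = 10.
k is even, so the fundamental solution of x^2 - 245y^2 = 1 is (p_{k-1}, q_{k-1}) = (p_9, q_9); compute convergents through index 9.
Convergents (p_i = a_i*p_{i-1} + p_{i-2}, q_i = a_i*q_{i-1} + q_{i-2} with p_{-2}=0, p_{-1}=1, q_{-2}=1, q_{-1}=0):
  i=0: a_0=15, p_0 = 15*1 + 0 = 15, q_0 = 15*0 + 1 = 1.
  i=1: a_1=1, p_1 = 1*15 + 1 = 16, q_1 = 1*1 + 0 = 1.
  i=2: a_2=1, p_2 = 1*16 + 15 = 31, q_2 = 1*1 + 1 = 2.
  i=3: a_3=1, p_3 = 1*31 + 16 = 47, q_3 = 1*2 + 1 = 3.
  i=4: a_4=7, p_4 = 7*47 + 31 = 360, q_4 = 7*3 + 2 = 23.
  i=5: a_5=6, p_5 = 6*360 + 47 = 2207, q_5 = 6*23 + 3 = 141.
  i=6: a_6=7, p_6 = 7*2207 + 360 = 15809, q_6 = 7*141 + 23 = 1010.
  i=7: a_7=1, p_7 = 1*15809 + 2207 = 18016, q_7 = 1*1010 + 141 = 1151.
  i=8: a_8=1, p_8 = 1*18016 + 15809 = 33825, q_8 = 1*1151 + 1010 = 2161.
  i=9: a_9=1, p_9 = 1*33825 + 18016 = 51841, q_9 = 1*2161 + 1151 = 3312.
Check: 51841^2 - 245*3312^2 = 2687489281 - 2687489280 = 1, so (x, y) = (51841, 3312) solves the equation, and by the theorem it is the least positive solution.

(x, y) = (51841, 3312)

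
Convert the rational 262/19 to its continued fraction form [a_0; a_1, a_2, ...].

[13; 1, 3, 1, 3]

Run the Euclidean algorithm on 262 and 19; the successive quotients are the partial quotients a_0, a_1, ... (each step inverts the fractional part left over by the previous one):
  262 = 13*19 + 15, so a_0 = 13.
  19 = 1*15 + 4, so a_1 = 1.
  15 = 3*4 + 3, so a_2 = 3.
  4 = 1*3 + 1, so a_3 = 1.
  3 = 3*1 + 0, so a_4 = 3.
The remainder reaches 0 after 5 divisions, so the expansion has 5 partial quotients, read off in order.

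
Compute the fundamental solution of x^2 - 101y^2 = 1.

First expand sqrt(101) as a continued fraction. With x_i = (sqrt(101) + m_i)/d_i and (m_0, d_0) = (0, 1): a_0 = floor(sqrt(101)) = 10, since 10^2 = 100 <= 101 < 121 = 11^2.
Iterate m_{i+1} = d_i*a_i - m_i, d_{i+1} = (101 - m_{i+1}^2)/d_i, a_{i+1} = floor((a_0 + m_{i+1})/d_{i+1}):
  m_1 = 1*10 - 0 = 10, d_1 = (101 - 10^2)/1 = 1/1 = 1, a_1 = floor((10 + 10)/1) = 20.
  m_2 = 1*20 - 10 = 10, d_2 = (101 - 10^2)/1 = 1/1 = 1: (m_2, d_2) = (m_1, d_1) = (10, 1), so from here the quotient a_1 repeats; the period length is 1.
So sqrt(101) = [10; (20)] with period length k = 1.
k is odd, so (p_{k-1}, q_{k-1}) only solves x^2 - 101y^2 = -1 and the fundamental solution of x^2 - 101y^2 = 1 is (p_{2k-1}, q_{2k-1}) = (p_1, q_1); compute convergents through index 1, running through the period twice.
Convergents (p_i = a_i*p_{i-1} + p_{i-2}, q_i = a_i*q_{i-1} + q_{i-2} with p_{-2}=0, p_{-1}=1, q_{-2}=1, q_{-1}=0):
  i=0: a_0=10, p_0 = 10*1 + 0 = 10, q_0 = 10*0 + 1 = 1.
  i=1: a_1=20, p_1 = 20*10 + 1 = 201, q_1 = 20*1 + 0 = 20.
Indeed p_0^2 - 101*q_0^2 = 100 - 101 = -1, not +1.
Check: 201^2 - 101*20^2 = 40401 - 40400 = 1, so (x, y) = (201, 20) solves the equation, and by the theorem it is the least positive solution.

(x, y) = (201, 20)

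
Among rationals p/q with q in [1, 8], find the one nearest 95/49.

2/1

Expand x = 95/49 as a continued fraction with the Euclidean algorithm:
  95 = 1*49 + 46, so a_0 = 1.
  49 = 1*46 + 3, so a_1 = 1.
  46 = 15*3 + 1, so a_2 = 15.
  3 = 3*1 + 0, so a_3 = 3.
so x = [1; 1, 15, 3].
Convergents (p_i = a_i*p_{i-1} + p_{i-2}, q_i = a_i*q_{i-1} + q_{i-2} with p_{-2}=0, p_{-1}=1, q_{-2}=1, q_{-1}=0), until the denominator exceeds 8:
  i=0: a_0=1, p_0 = 1*1 + 0 = 1, q_0 = 1*0 + 1 = 1.
  i=1: a_1=1, p_1 = 1*1 + 1 = 2, q_1 = 1*1 + 0 = 1.
  i=2: a_2=15, p_2 = 15*2 + 1 = 31, q_2 = 15*1 + 1 = 16.
q_2 = 16 > 8, so the last convergent with denominator <= 8 is p_1/q_1 = 2/1.
The closest fraction with denominator <= 8 is either p_1/q_1 or the intermediate fraction (k*p_1 + p_0)/(k*q_1 + q_0) with the largest k >= 1 whose denominator stays <= 8; these approach x as k grows, and every other convergent or intermediate fraction in range is farther away.
Largest k: floor((8 - q_0)/q_1) = floor((8 - 1)/1) = 7.
That gives (7*2 + 1)/(7*1 + 1) = 15/8.
Compare the errors: |x - 2/1| = |95*1 - 2*49|/(49*1) = 3/49, and |x - 15/8| = |95*8 - 15*49|/(49*8) = 25/392.
Cross-multiplying, 3*392 = 1176 < 1225 = 25*49, so 3/49 is smaller: the convergent 2/1 is closer to x than 15/8.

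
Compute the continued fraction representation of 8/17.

Run the Euclidean algorithm on 8 and 17; the successive quotients are the partial quotients a_0, a_1, ... (each step inverts the fractional part left over by the previous one):
  8 = 0*17 + 8, so a_0 = 0.
  17 = 2*8 + 1, so a_1 = 2.
  8 = 8*1 + 0, so a_2 = 8.
The remainder reaches 0 after 3 divisions, so the expansion has 3 partial quotients, read off in order.

[0; 2, 8]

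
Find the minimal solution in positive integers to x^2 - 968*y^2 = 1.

(x, y) = (19601, 630)

First expand sqrt(968) as a continued fraction. With x_i = (sqrt(968) + m_i)/d_i and (m_0, d_0) = (0, 1): a_0 = floor(sqrt(968)) = 31, since 31^2 = 961 <= 968 < 1024 = 32^2.
Iterate m_{i+1} = d_i*a_i - m_i, d_{i+1} = (968 - m_{i+1}^2)/d_i, a_{i+1} = floor((a_0 + m_{i+1})/d_{i+1}):
  m_1 = 1*31 - 0 = 31, d_1 = (968 - 31^2)/1 = 7/1 = 7, a_1 = floor((31 + 31)/7) = 8.
  m_2 = 7*8 - 31 = 25, d_2 = (968 - 25^2)/7 = 343/7 = 49, a_2 = floor((31 + 25)/49) = 1.
  m_3 = 49*1 - 25 = 24, d_3 = (968 - 24^2)/49 = 392/49 = 8, a_3 = floor((31 + 24)/8) = 6.
  m_4 = 8*6 - 24 = 24, d_4 = (968 - 24^2)/8 = 392/8 = 49, a_4 = floor((31 + 24)/49) = 1.
  m_5 = 49*1 - 24 = 25, d_5 = (968 - 25^2)/49 = 343/49 = 7, a_5 = floor((31 + 25)/7) = 8.
  m_6 = 7*8 - 25 = 31, d_6 = (968 - 31^2)/7 = 7/7 = 1, a_6 = floor((31 + 31)/1) = 62.
  m_7 = 1*62 - 31 = 31, d_7 = (968 - 31^2)/1 = 7/1 = 7: (m_7, d_7) = (m_1, d_1) = (31, 7), so from here the quotients repeat a_1, ..., a_6; the period length is 6.
So sqrt(968) = [31; (8, 1, 6, 1, 8, 62)] with period length k = 6.
k is even, so the fundamental solution of x^2 - 968y^2 = 1 is (p_{k-1}, q_{k-1}) = (p_5, q_5); compute convergents through index 5.
Convergents (p_i = a_i*p_{i-1} + p_{i-2}, q_i = a_i*q_{i-1} + q_{i-2} with p_{-2}=0, p_{-1}=1, q_{-2}=1, q_{-1}=0):
  i=0: a_0=31, p_0 = 31*1 + 0 = 31, q_0 = 31*0 + 1 = 1.
  i=1: a_1=8, p_1 = 8*31 + 1 = 249, q_1 = 8*1 + 0 = 8.
  i=2: a_2=1, p_2 = 1*249 + 31 = 280, q_2 = 1*8 + 1 = 9.
  i=3: a_3=6, p_3 = 6*280 + 249 = 1929, q_3 = 6*9 + 8 = 62.
  i=4: a_4=1, p_4 = 1*1929 + 280 = 2209, q_4 = 1*62 + 9 = 71.
  i=5: a_5=8, p_5 = 8*2209 + 1929 = 19601, q_5 = 8*71 + 62 = 630.
Check: 19601^2 - 968*630^2 = 384199201 - 384199200 = 1, so (x, y) = (19601, 630) solves the equation, and by the theorem it is the least positive solution.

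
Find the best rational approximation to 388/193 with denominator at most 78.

Expand x = 388/193 as a continued fraction with the Euclidean algorithm:
  388 = 2*193 + 2, so a_0 = 2.
  193 = 96*2 + 1, so a_1 = 96.
  2 = 2*1 + 0, so a_2 = 2.
so x = [2; 96, 2].
Convergents (p_i = a_i*p_{i-1} + p_{i-2}, q_i = a_i*q_{i-1} + q_{i-2} with p_{-2}=0, p_{-1}=1, q_{-2}=1, q_{-1}=0), until the denominator exceeds 78:
  i=0: a_0=2, p_0 = 2*1 + 0 = 2, q_0 = 2*0 + 1 = 1.
  i=1: a_1=96, p_1 = 96*2 + 1 = 193, q_1 = 96*1 + 0 = 96.
q_1 = 96 > 78, so the last convergent with denominator <= 78 is p_0/q_0 = 2/1.
The closest fraction with denominator <= 78 is either p_0/q_0 or the intermediate fraction (k*p_0 + p_{-1})/(k*q_0 + q_{-1}) with the largest k >= 1 whose denominator stays <= 78; these approach x as k grows, and every other convergent or intermediate fraction in range is farther away.
Largest k: floor((78 - q_{-1})/q_0) = floor((78 - 0)/1) = 78 (using the seeds p_{-1} = 1, q_{-1} = 0).
That gives (78*2 + 1)/(78*1 + 0) = 157/78.
Compare the errors: |x - 2/1| = |388*1 - 2*193|/(193*1) = 2/193, and |x - 157/78| = |388*78 - 157*193|/(193*78) = 37/15054.
Cross-multiplying, 37*193 = 7141 < 30108 = 2*15054, so 37/15054 is smaller: the intermediate fraction 157/78 is closer to x than 2/1.

157/78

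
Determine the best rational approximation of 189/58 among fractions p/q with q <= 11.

13/4

Expand x = 189/58 as a continued fraction with the Euclidean algorithm:
  189 = 3*58 + 15, so a_0 = 3.
  58 = 3*15 + 13, so a_1 = 3.
  15 = 1*13 + 2, so a_2 = 1.
  13 = 6*2 + 1, so a_3 = 6.
  2 = 2*1 + 0, so a_4 = 2.
so x = [3; 3, 1, 6, 2].
Convergents (p_i = a_i*p_{i-1} + p_{i-2}, q_i = a_i*q_{i-1} + q_{i-2} with p_{-2}=0, p_{-1}=1, q_{-2}=1, q_{-1}=0), until the denominator exceeds 11:
  i=0: a_0=3, p_0 = 3*1 + 0 = 3, q_0 = 3*0 + 1 = 1.
  i=1: a_1=3, p_1 = 3*3 + 1 = 10, q_1 = 3*1 + 0 = 3.
  i=2: a_2=1, p_2 = 1*10 + 3 = 13, q_2 = 1*3 + 1 = 4.
  i=3: a_3=6, p_3 = 6*13 + 10 = 88, q_3 = 6*4 + 3 = 27.
q_3 = 27 > 11, so the last convergent with denominator <= 11 is p_2/q_2 = 13/4.
The closest fraction with denominator <= 11 is either p_2/q_2 or the intermediate fraction (k*p_2 + p_1)/(k*q_2 + q_1) with the largest k >= 1 whose denominator stays <= 11; these approach x as k grows, and every other convergent or intermediate fraction in range is farther away.
Largest k: floor((11 - q_1)/q_2) = floor((11 - 3)/4) = 2.
That gives (2*13 + 10)/(2*4 + 3) = 36/11.
Compare the errors: |x - 13/4| = |189*4 - 13*58|/(58*4) = 2/232, and |x - 36/11| = |189*11 - 36*58|/(58*11) = 9/638.
Cross-multiplying, 2*638 = 1276 < 2088 = 9*232, so 2/232 is smaller: the convergent 13/4 is closer to x than 36/11.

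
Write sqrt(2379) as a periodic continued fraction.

Write x_i = (sqrt(2379) + m_i)/d_i with (m_0, d_0) = (0, 1). a_0 = floor(sqrt(2379)) = 48, since 48^2 = 2304 <= 2379 < 2401 = 49^2.
Iterate m_{i+1} = d_i*a_i - m_i, d_{i+1} = (2379 - m_{i+1}^2)/d_i, a_{i+1} = floor((a_0 + m_{i+1})/d_{i+1}):
  m_1 = 1*48 - 0 = 48, d_1 = (2379 - 48^2)/1 = 75/1 = 75, a_1 = floor((48 + 48)/75) = 1.
  m_2 = 75*1 - 48 = 27, d_2 = (2379 - 27^2)/75 = 1650/75 = 22, a_2 = floor((48 + 27)/22) = 3.
  m_3 = 22*3 - 27 = 39, d_3 = (2379 - 39^2)/22 = 858/22 = 39, a_3 = floor((48 + 39)/39) = 2.
  m_4 = 39*2 - 39 = 39, d_4 = (2379 - 39^2)/39 = 858/39 = 22, a_4 = floor((48 + 39)/22) = 3.
  m_5 = 22*3 - 39 = 27, d_5 = (2379 - 27^2)/22 = 1650/22 = 75, a_5 = floor((48 + 27)/75) = 1.
  m_6 = 75*1 - 27 = 48, d_6 = (2379 - 48^2)/75 = 75/75 = 1, a_6 = floor((48 + 48)/1) = 96.
  m_7 = 1*96 - 48 = 48, d_7 = (2379 - 48^2)/1 = 75/1 = 75: (m_7, d_7) = (m_1, d_1) = (48, 75), so from here the quotients repeat a_1, ..., a_6; the period length is 6.
Hence the expansion of sqrt(2379) is a_0 = 48 followed by the repeating block 1, 3, 2, 3, 1, 96 (period 6).

[48; (1, 3, 2, 3, 1, 96)]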